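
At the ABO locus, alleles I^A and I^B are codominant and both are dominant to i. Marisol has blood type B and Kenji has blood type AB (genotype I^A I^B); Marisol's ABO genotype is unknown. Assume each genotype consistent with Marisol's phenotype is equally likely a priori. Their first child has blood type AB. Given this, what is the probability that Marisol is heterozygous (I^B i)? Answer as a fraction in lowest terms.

Possible genotypes: Marisol ∈ {I^B I^B, I^B i}; Kenji ∈ {I^A I^B}.
Weight each parental genotype pair by prior × P(type-AB child):
  I^B I^B × I^A I^B: posterior weight 2/3.
  I^B i × I^A I^B: posterior weight 1/3.
Sum the posterior weight over pairs where Marisol is I^B i: 1/3.

1/3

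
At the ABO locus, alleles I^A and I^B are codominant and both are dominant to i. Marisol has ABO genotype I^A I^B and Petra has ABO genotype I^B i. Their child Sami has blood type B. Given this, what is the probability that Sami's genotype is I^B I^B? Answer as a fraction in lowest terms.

Cross I^A I^B × I^B i → 1/4 I^A I^B, 1/4 I^A i, 1/4 I^B I^B, 1/4 I^B i.
Type-B genotypes among offspring: I^B I^B (1/4), I^B i (1/4); total 1/2.
P(I^B I^B | type B) = (1/4) / (1/2) = 1/2.

1/2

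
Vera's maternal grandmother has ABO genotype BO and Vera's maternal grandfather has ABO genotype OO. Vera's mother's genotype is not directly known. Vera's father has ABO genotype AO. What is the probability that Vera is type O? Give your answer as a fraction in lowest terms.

3/8

Vera's mother's ABO genotype from BO × OO: 1/2 BO, 1/2 OO.
Crossing each possibility with the father AO and summing P(type O): 1/2·1/4 + 1/2·1/2 = 3/8.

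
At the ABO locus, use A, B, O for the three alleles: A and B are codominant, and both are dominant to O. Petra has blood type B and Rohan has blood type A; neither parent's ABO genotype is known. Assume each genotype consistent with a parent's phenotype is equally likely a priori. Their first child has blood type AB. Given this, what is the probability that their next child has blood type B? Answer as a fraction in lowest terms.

5/36

Possible genotypes: Petra ∈ {BB, BO}; Rohan ∈ {AA, AO}.
Weight each parental genotype pair by prior × P(type-AB child):
  BB × AA: posterior weight 4/9; P(next child type B) = 0.
  BB × AO: posterior weight 2/9; P(next child type B) = 1/2.
  BO × AA: posterior weight 2/9; P(next child type B) = 0.
  BO × AO: posterior weight 1/9; P(next child type B) = 1/4.
Weighted sum = 5/36.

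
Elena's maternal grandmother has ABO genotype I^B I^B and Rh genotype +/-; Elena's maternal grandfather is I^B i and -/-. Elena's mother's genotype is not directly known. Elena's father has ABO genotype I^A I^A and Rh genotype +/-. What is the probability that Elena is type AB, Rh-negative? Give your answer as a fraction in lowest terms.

Elena's mother's ABO genotype from I^B I^B × I^B i: 1/2 I^B I^B, 1/2 I^B i.
Crossing each possibility with the father I^A I^A and summing P(type AB): 1/2·1 + 1/2·1/2 = 3/4.
Similarly for Rh via the mother's Rh distribution: P(Rh-) = 3/8.
Independent loci: 3/4 × 3/8 = 9/32.

9/32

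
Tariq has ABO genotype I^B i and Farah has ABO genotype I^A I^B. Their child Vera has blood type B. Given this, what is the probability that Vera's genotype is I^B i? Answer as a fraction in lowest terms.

1/2

Cross I^B i × I^A I^B → 1/4 I^A I^B, 1/4 I^A i, 1/4 I^B I^B, 1/4 I^B i.
Type-B genotypes among offspring: I^B I^B (1/4), I^B i (1/4); total 1/2.
P(I^B i | type B) = (1/4) / (1/2) = 1/2.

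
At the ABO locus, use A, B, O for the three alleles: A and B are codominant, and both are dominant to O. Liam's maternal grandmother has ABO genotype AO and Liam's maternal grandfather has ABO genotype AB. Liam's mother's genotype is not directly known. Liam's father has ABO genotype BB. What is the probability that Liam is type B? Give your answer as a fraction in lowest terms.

Liam's mother's ABO genotype from AO × AB: 1/4 AA, 1/4 AB, 1/4 AO, 1/4 BO.
Crossing each possibility with the father BB and summing P(type B): 1/4·0 + 1/4·1/2 + 1/4·1/2 + 1/4·1 = 1/2.

1/2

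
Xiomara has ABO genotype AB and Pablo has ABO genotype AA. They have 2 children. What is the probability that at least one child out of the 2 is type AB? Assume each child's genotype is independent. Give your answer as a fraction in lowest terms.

ABO cross AB × AA → 1/2 A, 1/2 AB.
So P(type AB) = 1/2 per child.
P(none) = (1/2)^2 = 1/4; P(at least one) = 1 − 1/4 = 3/4.

3/4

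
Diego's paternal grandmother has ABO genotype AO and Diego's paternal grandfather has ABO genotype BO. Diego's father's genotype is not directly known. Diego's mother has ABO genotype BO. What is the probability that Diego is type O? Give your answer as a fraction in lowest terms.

Diego's father's ABO genotype from AO × BO: 1/4 AB, 1/4 AO, 1/4 BO, 1/4 OO.
Crossing each possibility with the mother BO and summing P(type O): 1/4·0 + 1/4·1/4 + 1/4·1/4 + 1/4·1/2 = 1/4.

1/4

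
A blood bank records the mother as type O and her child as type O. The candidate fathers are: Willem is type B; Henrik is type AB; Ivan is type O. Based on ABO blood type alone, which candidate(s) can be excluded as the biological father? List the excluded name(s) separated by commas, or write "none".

A candidate is excluded only if no genotype consistent with his phenotype could produce a type O child with a type O mother.
Henrik (type AB): no genotype consistent with that phenotype can produce a type-O child with a type-O mother.

Henrik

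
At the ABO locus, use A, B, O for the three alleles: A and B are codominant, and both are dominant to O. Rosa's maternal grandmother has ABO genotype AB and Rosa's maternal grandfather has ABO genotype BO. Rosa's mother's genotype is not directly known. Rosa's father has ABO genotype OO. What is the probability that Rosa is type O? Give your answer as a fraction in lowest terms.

1/4

Rosa's mother's ABO genotype from AB × BO: 1/4 AB, 1/4 AO, 1/4 BB, 1/4 BO.
Crossing each possibility with the father OO and summing P(type O): 1/4·0 + 1/4·1/2 + 1/4·0 + 1/4·1/2 = 1/4.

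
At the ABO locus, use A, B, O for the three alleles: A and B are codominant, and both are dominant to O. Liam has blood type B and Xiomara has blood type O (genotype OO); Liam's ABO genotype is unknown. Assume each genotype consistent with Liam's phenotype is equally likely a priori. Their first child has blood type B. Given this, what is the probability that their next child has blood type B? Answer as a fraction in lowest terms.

Possible genotypes: Liam ∈ {BB, BO}; Xiomara ∈ {OO}.
Weight each parental genotype pair by prior × P(type-B child):
  BB × OO: posterior weight 2/3; P(next child type B) = 1.
  BO × OO: posterior weight 1/3; P(next child type B) = 1/2.
Weighted sum = 5/6.

5/6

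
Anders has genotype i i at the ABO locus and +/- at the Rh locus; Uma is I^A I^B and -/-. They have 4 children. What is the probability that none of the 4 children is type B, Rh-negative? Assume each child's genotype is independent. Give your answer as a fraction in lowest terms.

81/256

ABO cross i i × I^A I^B → 1/2 A, 1/2 B.
Rh cross +/- × -/- → 1/2 Rh+, 1/2 Rh-; so P(type B, Rh-negative) = 1/2 × 1/2 = 1/4 per child.
P(not type B, Rh-negative) = 3/4 for one child; (3/4)^4 = 81/256.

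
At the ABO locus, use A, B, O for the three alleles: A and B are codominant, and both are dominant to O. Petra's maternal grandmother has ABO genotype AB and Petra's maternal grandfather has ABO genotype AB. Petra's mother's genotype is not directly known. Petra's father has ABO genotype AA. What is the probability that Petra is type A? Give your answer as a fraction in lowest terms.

Petra's mother's ABO genotype from AB × AB: 1/4 AA, 1/2 AB, 1/4 BB.
Crossing each possibility with the father AA and summing P(type A): 1/4·1 + 1/2·1/2 + 1/4·0 = 1/2.

1/2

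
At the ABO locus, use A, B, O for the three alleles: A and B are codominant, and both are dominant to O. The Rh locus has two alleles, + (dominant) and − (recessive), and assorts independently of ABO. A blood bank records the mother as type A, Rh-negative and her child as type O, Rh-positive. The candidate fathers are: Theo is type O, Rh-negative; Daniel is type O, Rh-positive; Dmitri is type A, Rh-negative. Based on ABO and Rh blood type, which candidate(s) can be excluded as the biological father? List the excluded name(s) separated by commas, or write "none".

Theo, Dmitri

A candidate is excluded only if no genotype consistent with his phenotype could produce a type O, Rh-positive child with a type A, Rh-negative mother.
Theo (type O, Rh-): no genotype consistent with that phenotype can produce a type-O Rh+ child with a type-A mother.
Dmitri (type A, Rh-): no genotype consistent with that phenotype can produce a type-O Rh+ child with a type-A mother.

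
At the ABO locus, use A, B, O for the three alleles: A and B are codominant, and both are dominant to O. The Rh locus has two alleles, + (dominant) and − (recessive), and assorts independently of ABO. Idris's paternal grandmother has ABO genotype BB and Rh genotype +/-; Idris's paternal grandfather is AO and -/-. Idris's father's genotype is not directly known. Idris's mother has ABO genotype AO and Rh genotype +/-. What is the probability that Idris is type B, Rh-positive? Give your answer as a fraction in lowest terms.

Idris's father's ABO genotype from BB × AO: 1/2 AB, 1/2 BO.
Crossing each possibility with the mother AO and summing P(type B): 1/2·1/4 + 1/2·1/4 = 1/4.
Similarly for Rh via the father's Rh distribution: P(Rh+) = 5/8.
Independent loci: 1/4 × 5/8 = 5/32.

5/32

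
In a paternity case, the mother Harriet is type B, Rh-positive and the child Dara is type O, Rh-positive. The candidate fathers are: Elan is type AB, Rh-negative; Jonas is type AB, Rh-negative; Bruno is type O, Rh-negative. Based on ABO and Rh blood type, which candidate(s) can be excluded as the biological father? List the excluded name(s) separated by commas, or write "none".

Elan, Jonas

A candidate is excluded only if no genotype consistent with his phenotype could produce a type O, Rh-positive child with a type B, Rh-positive mother.
Elan (type AB, Rh-): no genotype consistent with that phenotype can produce a type-O Rh+ child with a type-B mother.
Jonas (type AB, Rh-): no genotype consistent with that phenotype can produce a type-O Rh+ child with a type-B mother.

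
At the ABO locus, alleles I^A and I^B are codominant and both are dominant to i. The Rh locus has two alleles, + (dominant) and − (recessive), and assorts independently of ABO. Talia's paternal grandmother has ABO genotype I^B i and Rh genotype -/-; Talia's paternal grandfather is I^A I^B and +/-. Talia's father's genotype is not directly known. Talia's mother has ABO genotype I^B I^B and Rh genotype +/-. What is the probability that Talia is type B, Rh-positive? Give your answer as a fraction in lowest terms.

15/32

Talia's father's ABO genotype from I^B i × I^A I^B: 1/4 I^A I^B, 1/4 I^A i, 1/4 I^B I^B, 1/4 I^B i.
Crossing each possibility with the mother I^B I^B and summing P(type B): 1/4·1/2 + 1/4·1/2 + 1/4·1 + 1/4·1 = 3/4.
Similarly for Rh via the father's Rh distribution: P(Rh+) = 5/8.
Independent loci: 3/4 × 5/8 = 15/32.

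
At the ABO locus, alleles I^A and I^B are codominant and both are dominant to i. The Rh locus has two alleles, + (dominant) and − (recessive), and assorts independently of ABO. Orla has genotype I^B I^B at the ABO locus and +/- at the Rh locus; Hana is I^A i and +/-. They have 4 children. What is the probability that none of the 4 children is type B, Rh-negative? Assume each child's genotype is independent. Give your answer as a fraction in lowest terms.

ABO cross I^B I^B × I^A i → 1/2 B, 1/2 AB.
Rh cross +/- × +/- → 3/4 Rh+, 1/4 Rh-; so P(type B, Rh-negative) = 1/2 × 1/4 = 1/8 per child.
P(not type B, Rh-negative) = 7/8 for one child; (7/8)^4 = 2401/4096.

2401/4096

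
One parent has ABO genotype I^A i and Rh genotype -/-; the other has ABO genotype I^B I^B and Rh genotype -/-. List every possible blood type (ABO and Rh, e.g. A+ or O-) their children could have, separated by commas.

Gametes from I^A i × I^B I^B give offspring ABO genotypes I^A I^B, I^B i, i.e. phenotypes B, AB.
Rh cross -/- × -/- → phenotypes Rh-.
Combining independently: B-, AB-.

B-, AB-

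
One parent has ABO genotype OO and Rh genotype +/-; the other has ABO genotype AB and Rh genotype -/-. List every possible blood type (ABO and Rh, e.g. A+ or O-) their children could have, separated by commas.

A+, A-, B+, B-

Gametes from OO × AB give offspring ABO genotypes AO, BO, i.e. phenotypes A, B.
Rh cross +/- × -/- → phenotypes Rh+, Rh-.
Combining independently: A+, A-, B+, B-.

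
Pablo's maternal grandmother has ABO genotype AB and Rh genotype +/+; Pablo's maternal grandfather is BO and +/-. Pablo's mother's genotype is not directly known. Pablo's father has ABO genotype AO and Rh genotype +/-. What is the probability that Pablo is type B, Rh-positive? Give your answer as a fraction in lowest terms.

Pablo's mother's ABO genotype from AB × BO: 1/4 AB, 1/4 AO, 1/4 BB, 1/4 BO.
Crossing each possibility with the father AO and summing P(type B): 1/4·1/4 + 1/4·0 + 1/4·1/2 + 1/4·1/4 = 1/4.
Similarly for Rh via the mother's Rh distribution: P(Rh+) = 7/8.
Independent loci: 1/4 × 7/8 = 7/32.

7/32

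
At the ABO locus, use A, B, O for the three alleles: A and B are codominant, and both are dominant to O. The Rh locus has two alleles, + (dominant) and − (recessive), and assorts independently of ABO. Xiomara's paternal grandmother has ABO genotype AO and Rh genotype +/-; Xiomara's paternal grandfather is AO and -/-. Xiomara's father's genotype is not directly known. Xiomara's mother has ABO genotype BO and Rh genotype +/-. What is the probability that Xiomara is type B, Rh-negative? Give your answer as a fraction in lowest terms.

3/32

Xiomara's father's ABO genotype from AO × AO: 1/4 AA, 1/2 AO, 1/4 OO.
Crossing each possibility with the mother BO and summing P(type B): 1/4·0 + 1/2·1/4 + 1/4·1/2 = 1/4.
Similarly for Rh via the father's Rh distribution: P(Rh-) = 3/8.
Independent loci: 1/4 × 3/8 = 3/32.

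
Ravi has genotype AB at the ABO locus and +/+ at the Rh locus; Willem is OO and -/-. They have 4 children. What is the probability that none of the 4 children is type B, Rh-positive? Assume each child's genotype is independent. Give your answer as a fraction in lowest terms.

1/16

ABO cross AB × OO → 1/2 A, 1/2 B.
Rh cross +/+ × -/- → 1 Rh+; so P(type B, Rh-positive) = 1/2 × 1 = 1/2 per child.
P(not type B, Rh-positive) = 1/2 for one child; (1/2)^4 = 1/16.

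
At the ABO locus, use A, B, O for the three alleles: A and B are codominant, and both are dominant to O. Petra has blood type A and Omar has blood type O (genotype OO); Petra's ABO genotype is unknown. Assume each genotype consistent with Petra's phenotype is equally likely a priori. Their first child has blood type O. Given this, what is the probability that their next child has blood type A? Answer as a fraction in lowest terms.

1/2

Possible genotypes: Petra ∈ {AA, AO}; Omar ∈ {OO}.
Weight each parental genotype pair by prior × P(type-O child):
  AO × OO: posterior weight 1; P(next child type A) = 1/2.
Weighted sum = 1/2.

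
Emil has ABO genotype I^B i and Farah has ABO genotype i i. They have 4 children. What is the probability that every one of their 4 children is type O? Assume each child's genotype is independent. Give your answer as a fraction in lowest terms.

ABO cross I^B i × i i → 1/2 O, 1/2 B.
So P(type O) = 1/2 per child.
All 4 independent: (1/2)^4 = 1/16.

1/16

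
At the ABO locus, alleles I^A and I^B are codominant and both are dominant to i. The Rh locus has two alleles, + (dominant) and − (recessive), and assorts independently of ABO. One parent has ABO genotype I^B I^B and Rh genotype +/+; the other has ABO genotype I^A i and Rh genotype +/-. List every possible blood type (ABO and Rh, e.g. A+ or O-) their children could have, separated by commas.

Gametes from I^B I^B × I^A i give offspring ABO genotypes I^A I^B, I^B i, i.e. phenotypes B, AB.
Rh cross +/+ × +/- → phenotypes Rh+.
Combining independently: B+, AB+.

B+, AB+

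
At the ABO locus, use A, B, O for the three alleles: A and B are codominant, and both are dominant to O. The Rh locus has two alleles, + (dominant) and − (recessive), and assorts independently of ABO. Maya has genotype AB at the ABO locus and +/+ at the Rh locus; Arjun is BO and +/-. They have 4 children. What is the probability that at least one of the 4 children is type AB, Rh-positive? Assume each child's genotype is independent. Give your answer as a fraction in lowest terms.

ABO cross AB × BO → 1/4 A, 1/2 B, 1/4 AB.
Rh cross +/+ × +/- → 1 Rh+; so P(type AB, Rh-positive) = 1/4 × 1 = 1/4 per child.
P(none) = (3/4)^4 = 81/256; P(at least one) = 1 − 81/256 = 175/256.

175/256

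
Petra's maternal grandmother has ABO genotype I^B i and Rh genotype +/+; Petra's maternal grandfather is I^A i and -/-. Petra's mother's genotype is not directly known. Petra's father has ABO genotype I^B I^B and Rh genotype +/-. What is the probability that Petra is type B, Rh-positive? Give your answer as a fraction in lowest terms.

Petra's mother's ABO genotype from I^B i × I^A i: 1/4 I^A I^B, 1/4 I^A i, 1/4 I^B i, 1/4 i i.
Crossing each possibility with the father I^B I^B and summing P(type B): 1/4·1/2 + 1/4·1/2 + 1/4·1 + 1/4·1 = 3/4.
Similarly for Rh via the mother's Rh distribution: P(Rh+) = 3/4.
Independent loci: 3/4 × 3/4 = 9/16.

9/16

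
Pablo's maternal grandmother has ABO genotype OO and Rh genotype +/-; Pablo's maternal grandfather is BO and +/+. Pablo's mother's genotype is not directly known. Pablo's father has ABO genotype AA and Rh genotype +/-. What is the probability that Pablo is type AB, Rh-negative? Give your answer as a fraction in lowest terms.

Pablo's mother's ABO genotype from OO × BO: 1/2 BO, 1/2 OO.
Crossing each possibility with the father AA and summing P(type AB): 1/2·1/2 + 1/2·0 = 1/4.
Similarly for Rh via the mother's Rh distribution: P(Rh-) = 1/8.
Independent loci: 1/4 × 1/8 = 1/32.

1/32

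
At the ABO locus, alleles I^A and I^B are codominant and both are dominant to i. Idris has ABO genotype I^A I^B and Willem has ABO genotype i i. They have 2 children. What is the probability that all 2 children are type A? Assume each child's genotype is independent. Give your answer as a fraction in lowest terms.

1/4

ABO cross I^A I^B × i i → 1/2 A, 1/2 B.
So P(type A) = 1/2 per child.
All 2 independent: (1/2)^2 = 1/4.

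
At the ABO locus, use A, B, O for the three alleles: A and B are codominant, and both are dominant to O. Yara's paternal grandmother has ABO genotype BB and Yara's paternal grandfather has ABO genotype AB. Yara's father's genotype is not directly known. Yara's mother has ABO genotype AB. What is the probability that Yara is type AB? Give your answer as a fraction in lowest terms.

1/2

Yara's father's ABO genotype from BB × AB: 1/2 AB, 1/2 BB.
Crossing each possibility with the mother AB and summing P(type AB): 1/2·1/2 + 1/2·1/2 = 1/2.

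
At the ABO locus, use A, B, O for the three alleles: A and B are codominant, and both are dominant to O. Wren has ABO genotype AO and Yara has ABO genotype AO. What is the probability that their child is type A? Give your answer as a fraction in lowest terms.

3/4

ABO cross AO × AO → offspring phenotypes: 1/4 O, 3/4 A.
So P(type A) = 3/4.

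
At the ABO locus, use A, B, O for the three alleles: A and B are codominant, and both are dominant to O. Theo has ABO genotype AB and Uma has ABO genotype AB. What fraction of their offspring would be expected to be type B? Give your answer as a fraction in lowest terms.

1/4

ABO cross AB × AB → offspring phenotypes: 1/4 A, 1/4 B, 1/2 AB.
So P(type B) = 1/4.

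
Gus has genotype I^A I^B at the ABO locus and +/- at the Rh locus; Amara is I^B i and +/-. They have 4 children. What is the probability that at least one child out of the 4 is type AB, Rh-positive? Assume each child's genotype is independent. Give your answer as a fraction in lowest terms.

36975/65536

ABO cross I^A I^B × I^B i → 1/4 A, 1/2 B, 1/4 AB.
Rh cross +/- × +/- → 3/4 Rh+, 1/4 Rh-; so P(type AB, Rh-positive) = 1/4 × 3/4 = 3/16 per child.
P(none) = (13/16)^4 = 28561/65536; P(at least one) = 1 − 28561/65536 = 36975/65536.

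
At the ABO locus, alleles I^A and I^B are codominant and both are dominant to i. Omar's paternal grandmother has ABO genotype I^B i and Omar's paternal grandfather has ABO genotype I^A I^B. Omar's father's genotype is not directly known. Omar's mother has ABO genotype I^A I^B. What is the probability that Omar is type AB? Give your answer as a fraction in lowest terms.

3/8

Omar's father's ABO genotype from I^B i × I^A I^B: 1/4 I^A I^B, 1/4 I^A i, 1/4 I^B I^B, 1/4 I^B i.
Crossing each possibility with the mother I^A I^B and summing P(type AB): 1/4·1/2 + 1/4·1/4 + 1/4·1/2 + 1/4·1/4 = 3/8.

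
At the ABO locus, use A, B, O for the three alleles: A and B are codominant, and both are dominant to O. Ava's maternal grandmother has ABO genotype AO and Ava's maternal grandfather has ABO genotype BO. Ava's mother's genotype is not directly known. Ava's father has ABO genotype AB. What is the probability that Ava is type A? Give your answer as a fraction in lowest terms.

Ava's mother's ABO genotype from AO × BO: 1/4 AB, 1/4 AO, 1/4 BO, 1/4 OO.
Crossing each possibility with the father AB and summing P(type A): 1/4·1/4 + 1/4·1/2 + 1/4·1/4 + 1/4·1/2 = 3/8.

3/8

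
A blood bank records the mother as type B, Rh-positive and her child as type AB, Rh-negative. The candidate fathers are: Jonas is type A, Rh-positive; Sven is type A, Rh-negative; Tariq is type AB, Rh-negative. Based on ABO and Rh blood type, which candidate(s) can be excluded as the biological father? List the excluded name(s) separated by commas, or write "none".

none

A candidate is excluded only if no genotype consistent with his phenotype could produce a type AB, Rh-negative child with a type B, Rh-positive mother.
Every candidate has at least one consistent genotype combination, so none can be excluded.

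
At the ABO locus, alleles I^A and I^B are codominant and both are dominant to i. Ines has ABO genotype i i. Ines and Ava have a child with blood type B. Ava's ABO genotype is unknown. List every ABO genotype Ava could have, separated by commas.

I^A I^B, I^B I^B, I^B i

For each candidate genotype of Ava, check whether crossing it with i i can produce every observed child phenotype.
  I^A I^A → possible child types {A} ✗
  I^A I^B → possible child types {A, B} ✓
  I^A i → possible child types {O, A} ✗
  I^B I^B → possible child types {B} ✓
  I^B i → possible child types {O, B} ✓
  i i → possible child types {O} ✗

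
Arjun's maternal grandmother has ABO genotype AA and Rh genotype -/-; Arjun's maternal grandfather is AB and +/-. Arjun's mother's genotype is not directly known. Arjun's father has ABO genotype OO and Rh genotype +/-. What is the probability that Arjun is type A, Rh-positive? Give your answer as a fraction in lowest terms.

15/32

Arjun's mother's ABO genotype from AA × AB: 1/2 AA, 1/2 AB.
Crossing each possibility with the father OO and summing P(type A): 1/2·1 + 1/2·1/2 = 3/4.
Similarly for Rh via the mother's Rh distribution: P(Rh+) = 5/8.
Independent loci: 3/4 × 5/8 = 15/32.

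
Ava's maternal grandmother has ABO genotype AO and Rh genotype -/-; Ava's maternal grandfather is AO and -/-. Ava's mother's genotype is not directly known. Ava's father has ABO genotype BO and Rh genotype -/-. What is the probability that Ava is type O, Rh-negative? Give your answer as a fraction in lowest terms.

Ava's mother's ABO genotype from AO × AO: 1/4 AA, 1/2 AO, 1/4 OO.
Crossing each possibility with the father BO and summing P(type O): 1/4·0 + 1/2·1/4 + 1/4·1/2 = 1/4.
Similarly for Rh via the mother's Rh distribution: P(Rh-) = 1.
Independent loci: 1/4 × 1 = 1/4.

1/4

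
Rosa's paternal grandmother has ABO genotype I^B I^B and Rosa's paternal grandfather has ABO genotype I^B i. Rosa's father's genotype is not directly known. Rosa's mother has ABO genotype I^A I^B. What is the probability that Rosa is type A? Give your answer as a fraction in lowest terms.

1/8

Rosa's father's ABO genotype from I^B I^B × I^B i: 1/2 I^B I^B, 1/2 I^B i.
Crossing each possibility with the mother I^A I^B and summing P(type A): 1/2·0 + 1/2·1/4 = 1/8.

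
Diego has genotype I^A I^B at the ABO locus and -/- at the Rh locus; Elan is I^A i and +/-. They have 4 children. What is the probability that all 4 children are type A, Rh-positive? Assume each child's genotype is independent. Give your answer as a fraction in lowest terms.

1/256

ABO cross I^A I^B × I^A i → 1/2 A, 1/4 B, 1/4 AB.
Rh cross -/- × +/- → 1/2 Rh+, 1/2 Rh-; so P(type A, Rh-positive) = 1/2 × 1/2 = 1/4 per child.
All 4 independent: (1/4)^4 = 1/256.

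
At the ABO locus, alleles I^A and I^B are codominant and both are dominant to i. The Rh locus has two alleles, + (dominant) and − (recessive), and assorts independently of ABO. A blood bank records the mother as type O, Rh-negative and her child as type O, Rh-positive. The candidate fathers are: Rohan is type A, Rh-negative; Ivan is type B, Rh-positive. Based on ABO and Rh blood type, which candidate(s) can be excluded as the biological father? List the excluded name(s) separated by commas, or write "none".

A candidate is excluded only if no genotype consistent with his phenotype could produce a type O, Rh-positive child with a type O, Rh-negative mother.
Rohan (type A, Rh-): no genotype consistent with that phenotype can produce a type-O Rh+ child with a type-O mother.

Rohan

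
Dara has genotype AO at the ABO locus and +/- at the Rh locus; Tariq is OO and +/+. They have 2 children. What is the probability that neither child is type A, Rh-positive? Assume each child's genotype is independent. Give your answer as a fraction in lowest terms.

1/4

ABO cross AO × OO → 1/2 O, 1/2 A.
Rh cross +/- × +/+ → 1 Rh+; so P(type A, Rh-positive) = 1/2 × 1 = 1/2 per child.
P(not type A, Rh-positive) = 1/2 for one child; (1/2)^2 = 1/4.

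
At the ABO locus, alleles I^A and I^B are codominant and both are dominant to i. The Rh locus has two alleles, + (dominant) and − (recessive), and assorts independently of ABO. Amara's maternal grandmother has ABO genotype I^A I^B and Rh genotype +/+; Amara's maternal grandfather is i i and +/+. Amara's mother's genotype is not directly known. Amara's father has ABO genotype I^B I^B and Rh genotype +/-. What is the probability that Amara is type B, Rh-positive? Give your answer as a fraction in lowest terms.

Amara's mother's ABO genotype from I^A I^B × i i: 1/2 I^A i, 1/2 I^B i.
Crossing each possibility with the father I^B I^B and summing P(type B): 1/2·1/2 + 1/2·1 = 3/4.
Similarly for Rh via the mother's Rh distribution: P(Rh+) = 1.
Independent loci: 3/4 × 1 = 3/4.

3/4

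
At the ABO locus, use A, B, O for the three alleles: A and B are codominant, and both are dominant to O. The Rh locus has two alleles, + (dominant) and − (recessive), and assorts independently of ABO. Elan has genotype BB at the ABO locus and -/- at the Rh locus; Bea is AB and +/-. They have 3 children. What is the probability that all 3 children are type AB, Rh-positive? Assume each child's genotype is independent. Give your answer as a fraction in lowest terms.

ABO cross BB × AB → 1/2 B, 1/2 AB.
Rh cross -/- × +/- → 1/2 Rh+, 1/2 Rh-; so P(type AB, Rh-positive) = 1/2 × 1/2 = 1/4 per child.
All 3 independent: (1/4)^3 = 1/64.

1/64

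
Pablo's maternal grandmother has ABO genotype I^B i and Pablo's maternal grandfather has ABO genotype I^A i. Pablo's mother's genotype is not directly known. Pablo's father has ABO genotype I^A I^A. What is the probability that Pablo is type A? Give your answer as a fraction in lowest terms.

3/4

Pablo's mother's ABO genotype from I^B i × I^A i: 1/4 I^A I^B, 1/4 I^A i, 1/4 I^B i, 1/4 i i.
Crossing each possibility with the father I^A I^A and summing P(type A): 1/4·1/2 + 1/4·1 + 1/4·1/2 + 1/4·1 = 3/4.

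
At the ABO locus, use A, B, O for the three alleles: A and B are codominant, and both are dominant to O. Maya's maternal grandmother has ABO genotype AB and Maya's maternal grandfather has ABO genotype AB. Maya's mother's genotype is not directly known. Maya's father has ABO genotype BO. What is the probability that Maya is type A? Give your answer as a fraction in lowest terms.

1/4

Maya's mother's ABO genotype from AB × AB: 1/4 AA, 1/2 AB, 1/4 BB.
Crossing each possibility with the father BO and summing P(type A): 1/4·1/2 + 1/2·1/4 + 1/4·0 = 1/4.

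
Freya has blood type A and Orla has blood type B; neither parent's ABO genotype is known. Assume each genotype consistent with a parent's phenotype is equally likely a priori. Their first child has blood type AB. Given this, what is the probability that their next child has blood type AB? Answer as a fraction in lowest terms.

25/36

Possible genotypes: Freya ∈ {AA, AO}; Orla ∈ {BB, BO}.
Weight each parental genotype pair by prior × P(type-AB child):
  AA × BB: posterior weight 4/9; P(next child type AB) = 1.
  AA × BO: posterior weight 2/9; P(next child type AB) = 1/2.
  AO × BB: posterior weight 2/9; P(next child type AB) = 1/2.
  AO × BO: posterior weight 1/9; P(next child type AB) = 1/4.
Weighted sum = 25/36.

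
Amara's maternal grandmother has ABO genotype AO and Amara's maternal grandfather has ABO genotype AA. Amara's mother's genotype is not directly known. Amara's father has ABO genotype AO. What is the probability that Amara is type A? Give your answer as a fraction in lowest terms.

Amara's mother's ABO genotype from AO × AA: 1/2 AA, 1/2 AO.
Crossing each possibility with the father AO and summing P(type A): 1/2·1 + 1/2·3/4 = 7/8.

7/8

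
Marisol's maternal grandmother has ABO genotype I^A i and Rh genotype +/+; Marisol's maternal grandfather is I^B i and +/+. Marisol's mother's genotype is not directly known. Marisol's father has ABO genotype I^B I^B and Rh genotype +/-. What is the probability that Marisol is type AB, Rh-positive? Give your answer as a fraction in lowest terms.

Marisol's mother's ABO genotype from I^A i × I^B i: 1/4 I^A I^B, 1/4 I^A i, 1/4 I^B i, 1/4 i i.
Crossing each possibility with the father I^B I^B and summing P(type AB): 1/4·1/2 + 1/4·1/2 + 1/4·0 + 1/4·0 = 1/4.
Similarly for Rh via the mother's Rh distribution: P(Rh+) = 1.
Independent loci: 1/4 × 1 = 1/4.

1/4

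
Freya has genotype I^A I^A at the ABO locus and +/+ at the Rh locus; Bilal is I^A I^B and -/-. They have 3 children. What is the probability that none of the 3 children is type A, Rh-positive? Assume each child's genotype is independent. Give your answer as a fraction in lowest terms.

ABO cross I^A I^A × I^A I^B → 1/2 A, 1/2 AB.
Rh cross +/+ × -/- → 1 Rh+; so P(type A, Rh-positive) = 1/2 × 1 = 1/2 per child.
P(not type A, Rh-positive) = 1/2 for one child; (1/2)^3 = 1/8.

1/8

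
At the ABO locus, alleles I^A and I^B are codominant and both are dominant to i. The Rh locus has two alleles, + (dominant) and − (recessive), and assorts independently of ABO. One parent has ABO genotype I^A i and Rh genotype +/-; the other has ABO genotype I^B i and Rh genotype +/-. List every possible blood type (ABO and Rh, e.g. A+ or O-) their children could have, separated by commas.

Gametes from I^A i × I^B i give offspring ABO genotypes I^A I^B, I^A i, I^B i, i i, i.e. phenotypes O, A, B, AB.
Rh cross +/- × +/- → phenotypes Rh+, Rh-.
Combining independently: O+, O-, A+, A-, B+, B-, AB+, AB-.

O+, O-, A+, A-, B+, B-, AB+, AB-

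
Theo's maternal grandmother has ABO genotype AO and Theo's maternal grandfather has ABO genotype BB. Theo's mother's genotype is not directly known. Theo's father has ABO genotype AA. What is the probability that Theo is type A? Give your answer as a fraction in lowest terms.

Theo's mother's ABO genotype from AO × BB: 1/2 AB, 1/2 BO.
Crossing each possibility with the father AA and summing P(type A): 1/2·1/2 + 1/2·1/2 = 1/2.

1/2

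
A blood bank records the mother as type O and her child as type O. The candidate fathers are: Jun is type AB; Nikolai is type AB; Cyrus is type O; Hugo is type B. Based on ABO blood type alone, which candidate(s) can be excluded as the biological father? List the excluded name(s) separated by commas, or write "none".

Jun, Nikolai

A candidate is excluded only if no genotype consistent with his phenotype could produce a type O child with a type O mother.
Jun (type AB): no genotype consistent with that phenotype can produce a type-O child with a type-O mother.
Nikolai (type AB): no genotype consistent with that phenotype can produce a type-O child with a type-O mother.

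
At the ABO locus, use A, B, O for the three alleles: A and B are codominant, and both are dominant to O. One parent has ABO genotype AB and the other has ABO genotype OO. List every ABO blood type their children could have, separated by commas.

A, B

Gametes from AB × OO give offspring ABO genotypes AO, BO, i.e. phenotypes A, B.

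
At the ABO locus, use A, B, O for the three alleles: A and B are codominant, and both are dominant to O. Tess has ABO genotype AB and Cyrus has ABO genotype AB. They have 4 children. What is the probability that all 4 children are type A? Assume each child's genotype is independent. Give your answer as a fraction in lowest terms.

1/256

ABO cross AB × AB → 1/4 A, 1/4 B, 1/2 AB.
So P(type A) = 1/4 per child.
All 4 independent: (1/4)^4 = 1/256.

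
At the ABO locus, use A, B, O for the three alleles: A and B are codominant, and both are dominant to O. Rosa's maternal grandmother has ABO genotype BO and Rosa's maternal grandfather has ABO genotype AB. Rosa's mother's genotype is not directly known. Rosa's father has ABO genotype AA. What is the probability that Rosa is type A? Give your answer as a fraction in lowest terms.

1/2

Rosa's mother's ABO genotype from BO × AB: 1/4 AB, 1/4 AO, 1/4 BB, 1/4 BO.
Crossing each possibility with the father AA and summing P(type A): 1/4·1/2 + 1/4·1 + 1/4·0 + 1/4·1/2 = 1/2.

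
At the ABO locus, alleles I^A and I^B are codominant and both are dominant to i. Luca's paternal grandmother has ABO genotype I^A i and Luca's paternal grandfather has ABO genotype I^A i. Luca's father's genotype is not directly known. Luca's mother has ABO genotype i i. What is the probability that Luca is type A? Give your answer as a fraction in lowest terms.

Luca's father's ABO genotype from I^A i × I^A i: 1/4 I^A I^A, 1/2 I^A i, 1/4 i i.
Crossing each possibility with the mother i i and summing P(type A): 1/4·1 + 1/2·1/2 + 1/4·0 = 1/2.

1/2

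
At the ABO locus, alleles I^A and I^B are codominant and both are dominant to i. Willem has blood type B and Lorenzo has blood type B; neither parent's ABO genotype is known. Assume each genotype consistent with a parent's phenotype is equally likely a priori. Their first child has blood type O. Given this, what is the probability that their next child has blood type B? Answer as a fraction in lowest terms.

3/4

Possible genotypes: Willem ∈ {I^B I^B, I^B i}; Lorenzo ∈ {I^B I^B, I^B i}.
Weight each parental genotype pair by prior × P(type-O child):
  I^B i × I^B i: posterior weight 1; P(next child type B) = 3/4.
Weighted sum = 3/4.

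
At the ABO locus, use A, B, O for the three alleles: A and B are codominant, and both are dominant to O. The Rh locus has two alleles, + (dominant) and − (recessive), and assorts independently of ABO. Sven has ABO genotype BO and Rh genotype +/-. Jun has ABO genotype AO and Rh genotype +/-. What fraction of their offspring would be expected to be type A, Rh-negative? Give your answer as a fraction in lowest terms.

1/16

ABO cross BO × AO → offspring phenotypes: 1/4 O, 1/4 A, 1/4 B, 1/4 AB.
Rh cross +/- × +/- → 3/4 Rh+, 1/4 Rh-.
Independent loci: P(type A, Rh-negative) = 1/4 × 1/4 = 1/16.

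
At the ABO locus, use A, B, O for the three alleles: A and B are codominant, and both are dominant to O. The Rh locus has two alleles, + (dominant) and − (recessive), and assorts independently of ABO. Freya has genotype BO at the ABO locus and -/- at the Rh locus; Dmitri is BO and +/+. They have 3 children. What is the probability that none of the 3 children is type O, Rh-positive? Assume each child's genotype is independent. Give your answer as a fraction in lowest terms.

ABO cross BO × BO → 1/4 O, 3/4 B.
Rh cross -/- × +/+ → 1 Rh+; so P(type O, Rh-positive) = 1/4 × 1 = 1/4 per child.
P(not type O, Rh-positive) = 3/4 for one child; (3/4)^3 = 27/64.

27/64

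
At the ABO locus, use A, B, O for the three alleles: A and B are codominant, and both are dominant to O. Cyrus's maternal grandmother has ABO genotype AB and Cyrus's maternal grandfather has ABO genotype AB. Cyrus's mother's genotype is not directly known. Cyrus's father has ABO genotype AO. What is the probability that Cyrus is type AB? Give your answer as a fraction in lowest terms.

1/4

Cyrus's mother's ABO genotype from AB × AB: 1/4 AA, 1/2 AB, 1/4 BB.
Crossing each possibility with the father AO and summing P(type AB): 1/4·0 + 1/2·1/4 + 1/4·1/2 = 1/4.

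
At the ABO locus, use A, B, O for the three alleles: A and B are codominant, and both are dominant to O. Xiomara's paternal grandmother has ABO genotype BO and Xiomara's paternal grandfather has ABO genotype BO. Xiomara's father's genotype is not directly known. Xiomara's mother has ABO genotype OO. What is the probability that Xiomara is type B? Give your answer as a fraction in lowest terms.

1/2

Xiomara's father's ABO genotype from BO × BO: 1/4 BB, 1/2 BO, 1/4 OO.
Crossing each possibility with the mother OO and summing P(type B): 1/4·1 + 1/2·1/2 + 1/4·0 = 1/2.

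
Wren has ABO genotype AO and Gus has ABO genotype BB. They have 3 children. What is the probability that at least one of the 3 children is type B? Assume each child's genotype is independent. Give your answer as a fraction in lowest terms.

ABO cross AO × BB → 1/2 B, 1/2 AB.
So P(type B) = 1/2 per child.
P(none) = (1/2)^3 = 1/8; P(at least one) = 1 − 1/8 = 7/8.

7/8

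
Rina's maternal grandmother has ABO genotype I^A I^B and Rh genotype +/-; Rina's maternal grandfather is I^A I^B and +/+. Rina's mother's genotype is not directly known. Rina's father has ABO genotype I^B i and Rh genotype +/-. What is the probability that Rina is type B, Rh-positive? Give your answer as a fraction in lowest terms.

7/16

Rina's mother's ABO genotype from I^A I^B × I^A I^B: 1/4 I^A I^A, 1/2 I^A I^B, 1/4 I^B I^B.
Crossing each possibility with the father I^B i and summing P(type B): 1/4·0 + 1/2·1/2 + 1/4·1 = 1/2.
Similarly for Rh via the mother's Rh distribution: P(Rh+) = 7/8.
Independent loci: 1/2 × 7/8 = 7/16.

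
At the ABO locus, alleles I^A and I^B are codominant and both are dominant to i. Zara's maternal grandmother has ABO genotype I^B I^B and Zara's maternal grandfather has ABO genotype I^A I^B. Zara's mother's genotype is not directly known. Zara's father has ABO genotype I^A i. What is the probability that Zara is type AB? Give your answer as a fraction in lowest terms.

3/8

Zara's mother's ABO genotype from I^B I^B × I^A I^B: 1/2 I^A I^B, 1/2 I^B I^B.
Crossing each possibility with the father I^A i and summing P(type AB): 1/2·1/4 + 1/2·1/2 = 3/8.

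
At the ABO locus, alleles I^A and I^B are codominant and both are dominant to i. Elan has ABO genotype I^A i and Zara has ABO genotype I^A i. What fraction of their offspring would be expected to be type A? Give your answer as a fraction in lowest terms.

3/4

ABO cross I^A i × I^A i → offspring phenotypes: 1/4 O, 3/4 A.
So P(type A) = 3/4.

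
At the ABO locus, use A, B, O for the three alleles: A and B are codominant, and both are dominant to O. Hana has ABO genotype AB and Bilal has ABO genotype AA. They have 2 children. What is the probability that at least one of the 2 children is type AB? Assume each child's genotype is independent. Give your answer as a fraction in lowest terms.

3/4

ABO cross AB × AA → 1/2 A, 1/2 AB.
So P(type AB) = 1/2 per child.
P(none) = (1/2)^2 = 1/4; P(at least one) = 1 − 1/4 = 3/4.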